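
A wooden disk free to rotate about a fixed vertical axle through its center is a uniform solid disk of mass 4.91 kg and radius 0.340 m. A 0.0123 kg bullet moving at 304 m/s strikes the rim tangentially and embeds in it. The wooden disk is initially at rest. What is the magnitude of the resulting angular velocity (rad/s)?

About the axle the impulsive forces during the collision are internal, so angular momentum about that axis is conserved.
I_p = ½(4.91)(0.340)² = 0.2838 kg·m². Taking the sense of the bullet's angular momentum as positive, L_{bullet} = m v R = (0.0123)(304)(0.340) = 1.271 kg·m²/s.
L_i = 0 + 1.271 = 1.271 kg·m²/s.
After sticking, I_f = I_p + m R² = 0.2838 + (0.0123)(0.340)² = 0.2852 kg·m².
ω_f = L_i / I_f = 1.271 / 0.2852 = 4.457 rad/s.

|ω_f| ≈ 4.46 rad/s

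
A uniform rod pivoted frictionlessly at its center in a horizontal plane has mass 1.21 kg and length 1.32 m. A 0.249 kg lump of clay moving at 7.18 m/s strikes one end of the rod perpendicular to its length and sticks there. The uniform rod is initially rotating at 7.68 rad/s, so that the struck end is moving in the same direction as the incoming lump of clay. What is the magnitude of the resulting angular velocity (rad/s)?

The axle reaction passes through the pivot and exerts no torque about it; angular momentum about the pivot is conserved through the impact.
I_p = (1/12)(1.21)(1.32)² = 0.1757 kg·m². Taking the sense of the lump of clay's angular momentum as positive, L_{lump} = m v R = (0.249)(7.18)(1.32/2) = 1.180 kg·m²/s.
L_i = +I_p ω_p + m v R = +(0.1757)(7.68) + 1.180 = 2.529 kg·m²/s.
After sticking, I_f = I_p + m R² = 0.1757 + (0.249)(1.32/2)² = 0.2842 kg·m².
ω_f = L_i / I_f = 2.529 / 0.2842 = 8.901 rad/s.

|ω_f| ≈ 8.90 rad/s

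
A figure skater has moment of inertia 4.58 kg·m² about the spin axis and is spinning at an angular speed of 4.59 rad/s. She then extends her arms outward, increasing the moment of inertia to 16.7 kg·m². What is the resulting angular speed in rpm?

ω₂ ≈ 12.0 rpm

No external torque acts about the spin axis, so angular momentum is conserved.
ω₂ = I₁ω₁ / I₂ = (4.580)(4.59 rad/s) / (16.70) = 1.259 rad/s = 12.02 rpm.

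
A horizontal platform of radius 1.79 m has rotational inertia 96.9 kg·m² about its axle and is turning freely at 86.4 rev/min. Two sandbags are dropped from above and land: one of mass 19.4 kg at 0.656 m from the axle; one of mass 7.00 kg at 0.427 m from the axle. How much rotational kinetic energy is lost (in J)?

energy lost ≈ 358 J

No external torque acts about the axle; L_before = L_after.
Added inertia Σmr² = (19.4)(0.656)² + (7.00)(0.427)² = 9.625 kg·m²; I_f = 96.90 + 9.625 = 106.5 kg·m².
ω_f = I_p ω_i / I_f = (96.90)(86.4) / 106.5 = 78.59 rpm.
KE_i = ½(96.90)(9.048 rad/s)² = 3966 J; KE_f = ½(106.5)(8.230)² = 3608 J.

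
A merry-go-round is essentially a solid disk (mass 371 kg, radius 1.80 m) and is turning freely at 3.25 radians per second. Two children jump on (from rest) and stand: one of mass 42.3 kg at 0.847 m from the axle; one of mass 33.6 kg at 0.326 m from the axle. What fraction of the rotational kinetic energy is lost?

fraction ≈ 0.0534

No external torque acts about the axle; L_before = L_after.
I_p = ½(371)(1.80)² = 601.0 kg·m².
Added inertia Σmr² = (42.3)(0.847)² + (33.6)(0.326)² = 33.92 kg·m²; I_f = 601.0 + 33.92 = 634.9 kg·m².
ω_f = I_p ω_i / I_f = (601.0)(3.25) / 634.9 = 3.076 rad/s.
KE_i = ½(601.0)(3.250 rad/s)² = 3174 J; KE_f = ½(634.9)(3.076)² = 3005 J.
Fraction lost = 0.05342.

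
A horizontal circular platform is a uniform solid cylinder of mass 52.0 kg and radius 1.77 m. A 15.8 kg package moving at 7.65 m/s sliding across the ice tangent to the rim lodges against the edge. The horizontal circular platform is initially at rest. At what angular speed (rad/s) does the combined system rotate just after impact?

|ω_f| ≈ 1.63 rad/s

The axle reaction passes through the central axle and exerts no torque about it; angular momentum about the central axle is conserved through the impact.
I_p = ½(52.0)(1.77)² = 81.46 kg·m². Taking the sense of the package's angular momentum as positive, L_{package} = m v R = (15.8)(7.65)(1.77) = 213.9 kg·m²/s.
L_i = 0 + 213.9 = 213.9 kg·m²/s.
After sticking, I_f = I_p + m R² = 81.46 + (15.8)(1.77)² = 131.0 kg·m².
ω_f = L_i / I_f = 213.9 / 131.0 = 1.634 rad/s.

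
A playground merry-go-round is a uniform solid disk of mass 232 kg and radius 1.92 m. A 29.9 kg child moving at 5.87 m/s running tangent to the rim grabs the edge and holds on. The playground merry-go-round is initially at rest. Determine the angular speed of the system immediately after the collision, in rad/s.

About the axle the impulsive forces during the collision are internal, so angular momentum about that axis is conserved.
I_p = ½(232)(1.92)² = 427.6 kg·m². Taking the sense of the child's angular momentum as positive, L_{child} = m v R = (29.9)(5.87)(1.92) = 337.0 kg·m²/s.
L_i = 0 + 337.0 = 337.0 kg·m²/s.
After sticking, I_f = I_p + m R² = 427.6 + (29.9)(1.92)² = 537.8 kg·m².
ω_f = L_i / I_f = 337.0 / 537.8 = 0.6265 rad/s.

|ω_f| ≈ 0.627 rad/s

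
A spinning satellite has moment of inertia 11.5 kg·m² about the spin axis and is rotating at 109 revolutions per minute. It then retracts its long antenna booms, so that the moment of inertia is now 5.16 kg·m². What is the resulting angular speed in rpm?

Angular momentum about the spin axis is conserved since the torque about it is zero.
ω₂ = I₁ω₁ / I₂ = (11.50)(109 rpm) / (5.160) = 242.9 rpm.

ω₂ ≈ 243 rpm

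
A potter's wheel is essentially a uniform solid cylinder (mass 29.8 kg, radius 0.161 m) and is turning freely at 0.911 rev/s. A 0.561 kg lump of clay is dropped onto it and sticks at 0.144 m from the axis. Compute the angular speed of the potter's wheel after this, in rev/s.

ω_f ≈ 0.884 rev/s

No external torque acts about the axis; L_before = L_after.
I_p = ½(29.8)(0.161)² = 0.3862 kg·m².
Added inertia Σmr² = (0.561)(0.144)² = 0.01163 kg·m²; I_f = 0.3862 + 0.01163 = 0.3979 kg·m².
ω_f = I_p ω_i / I_f = (0.3862)(0.911) / 0.3979 = 0.8844 rev/s.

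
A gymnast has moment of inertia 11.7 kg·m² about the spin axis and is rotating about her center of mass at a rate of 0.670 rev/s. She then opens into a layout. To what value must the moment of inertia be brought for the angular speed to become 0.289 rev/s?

No external torque acts about the spin axis, so angular momentum is conserved.
I₂ = I₁ω₁ / ω₂ = (11.7)(0.670) / (0.289) = 27.12 kg·m².

I₂ ≈ 27.1 kg·m²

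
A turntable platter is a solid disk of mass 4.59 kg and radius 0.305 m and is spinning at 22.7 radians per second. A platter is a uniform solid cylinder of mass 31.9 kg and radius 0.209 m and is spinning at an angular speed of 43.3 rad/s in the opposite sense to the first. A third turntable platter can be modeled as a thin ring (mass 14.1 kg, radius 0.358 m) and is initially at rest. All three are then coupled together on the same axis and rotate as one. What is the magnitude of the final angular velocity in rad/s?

|ω_f| ≈ 9.32 rad/s

The coupling torques are internal; angular momentum about the shared axis is conserved.
Moments of inertia: I_A = ½(4.59)(0.305)² = 0.2135 kg·m²; I_B = ½(31.9)(0.209)² = 0.6967 kg·m²; I_C = (14.1)(0.358)² = 1.807 kg·m².
Taking A's sense as positive: L = (0.2135)(22.7) − (0.6967)(43.3) = -25.32 kg·m²·rad/s.
Combined I = 0.2135 + 0.6967 + 1.807 = 2.717 kg·m².
ω_f = L / I = -25.32 / 2.717 = -9.319 rad/s.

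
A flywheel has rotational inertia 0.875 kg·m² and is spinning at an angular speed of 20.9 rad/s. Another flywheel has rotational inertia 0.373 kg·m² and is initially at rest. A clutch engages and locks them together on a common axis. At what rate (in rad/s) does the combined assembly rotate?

|ω_f| ≈ 14.7 rad/s

The coupling torques are internal; angular momentum about the shared axis is conserved.
Taking A's sense as positive: L = (0.8750)(20.9) = 18.29 kg·m²·rad/s.
Combined I = 0.8750 + 0.3730 = 1.248 kg·m².
ω_f = L / I = 18.29 / 1.248 = 14.65 rad/s.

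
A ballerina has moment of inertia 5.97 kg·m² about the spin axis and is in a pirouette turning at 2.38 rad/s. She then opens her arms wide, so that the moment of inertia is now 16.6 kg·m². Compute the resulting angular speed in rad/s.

ω₂ ≈ 0.856 rad/s

Angular momentum about the spin axis is conserved since the torque about it is zero.
ω₂ = I₁ω₁ / I₂ = (5.970)(2.38 rad/s) / (16.60) = 0.8559 rad/s.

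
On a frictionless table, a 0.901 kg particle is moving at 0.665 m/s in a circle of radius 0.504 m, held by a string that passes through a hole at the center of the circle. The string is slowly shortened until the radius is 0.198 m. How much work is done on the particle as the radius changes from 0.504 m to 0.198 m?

The only horizontal force on the mass is along the cord (radial), so it exerts no torque about the hole and angular momentum m v r is conserved.
v₂ = v₁ r₁ / r₂ = (0.665)(0.504) / (0.198) = 1.693 m/s.
W = ΔKE = ½m(v₂² − v₁²) = 1.092 J.

W ≈ 1.09 J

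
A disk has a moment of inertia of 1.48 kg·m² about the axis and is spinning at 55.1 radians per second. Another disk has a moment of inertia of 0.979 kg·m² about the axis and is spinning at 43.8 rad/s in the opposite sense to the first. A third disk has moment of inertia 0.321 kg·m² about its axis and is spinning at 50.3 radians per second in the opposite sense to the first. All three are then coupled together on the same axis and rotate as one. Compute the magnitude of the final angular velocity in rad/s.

No external torque acts about the common axis, so total angular momentum is conserved.
Taking A's sense as positive: L = (1.480)(55.1) − (0.9790)(43.8) − (0.3210)(50.3) = 22.52 kg·m²·rad/s.
Combined I = 1.480 + 0.9790 + 0.3210 = 2.780 kg·m².
ω_f = L / I = 22.52 / 2.780 = 8.101 rad/s.

|ω_f| ≈ 8.10 rad/s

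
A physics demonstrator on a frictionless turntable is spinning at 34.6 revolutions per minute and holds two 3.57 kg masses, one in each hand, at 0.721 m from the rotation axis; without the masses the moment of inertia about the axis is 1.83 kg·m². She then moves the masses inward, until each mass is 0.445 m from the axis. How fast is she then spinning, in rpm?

ω₂ ≈ 59.1 rpm

Angular momentum about the spin axis is conserved since the torque about it is zero.
I₁ = 1.83 + 2(3.57)(0.721)² = 5.542 kg·m²; I₂ = 1.83 + 2(3.57)(0.445)² = 3.244 kg·m².
ω₂ = I₁ω₁ / I₂ = (5.542)(34.6 rpm) / (3.244) = 59.11 rpm.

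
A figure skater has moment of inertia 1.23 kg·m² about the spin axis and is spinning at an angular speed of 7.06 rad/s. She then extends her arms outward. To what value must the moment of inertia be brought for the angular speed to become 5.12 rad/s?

I₂ ≈ 1.70 kg·m²

No external torque acts about the spin axis, so angular momentum is conserved.
I₂ = I₁ω₁ / ω₂ = (1.23)(7.06) / (5.12) = 1.696 kg·m².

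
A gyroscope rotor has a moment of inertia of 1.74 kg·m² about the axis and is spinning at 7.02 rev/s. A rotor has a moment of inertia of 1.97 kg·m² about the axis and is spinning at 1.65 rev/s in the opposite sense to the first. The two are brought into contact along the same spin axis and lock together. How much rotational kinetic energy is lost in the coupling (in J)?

ΔKE lost ≈ 1370 J

The coupling torques are internal; angular momentum about the shared axis is conserved.
Taking A's sense as positive: L = (1.740)(7.02) − (1.970)(1.65) = 8.964 kg·m²·rev/s.
Combined I = 1.740 + 1.970 = 3.710 kg·m².
ω_f = L / I = 8.964 / 3.710 = 2.416 rev/s.
KE_i = ½ΣIω² = 1798 J; KE_f = ½(3.710)(15.18)² = 427.6 J.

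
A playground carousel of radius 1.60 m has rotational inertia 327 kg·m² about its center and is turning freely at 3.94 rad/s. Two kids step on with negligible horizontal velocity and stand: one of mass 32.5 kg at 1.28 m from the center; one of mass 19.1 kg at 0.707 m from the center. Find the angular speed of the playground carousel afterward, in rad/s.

ω_f ≈ 3.31 rad/s

The added mass arrives with no angular momentum about the center, and any external torque about the center is negligible, so the system's angular momentum is conserved.
Added inertia Σmr² = (32.5)(1.28)² + (19.1)(0.707)² = 62.80 kg·m²; I_f = 327.0 + 62.80 = 389.8 kg·m².
ω_f = I_p ω_i / I_f = (327.0)(3.94) / 389.8 = 3.305 rad/s.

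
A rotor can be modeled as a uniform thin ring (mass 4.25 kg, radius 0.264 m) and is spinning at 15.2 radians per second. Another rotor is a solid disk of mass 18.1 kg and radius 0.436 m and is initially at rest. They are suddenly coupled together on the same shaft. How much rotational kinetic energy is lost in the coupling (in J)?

ΔKE lost ≈ 29.2 J

The coupling torques are internal; angular momentum about the shared axis is conserved.
Moments of inertia: I_A = (4.25)(0.264)² = 0.2962 kg·m²; I_B = ½(18.1)(0.436)² = 1.720 kg·m².
Taking A's sense as positive: L = (0.2962)(15.2) = 4.502 kg·m²·rad/s.
Combined I = 0.2962 + 1.720 = 2.017 kg·m².
ω_f = L / I = 4.502 / 2.017 = 2.233 rad/s.
KE_i = ½ΣIω² = 34.22 J; KE_f = ½(2.017)(2.233)² = 5.026 J.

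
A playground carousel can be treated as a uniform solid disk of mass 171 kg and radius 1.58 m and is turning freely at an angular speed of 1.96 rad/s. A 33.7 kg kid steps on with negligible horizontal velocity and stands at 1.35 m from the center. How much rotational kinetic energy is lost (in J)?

energy lost ≈ 91.6 J

No external torque acts about the center; L_before = L_after.
I_p = ½(171)(1.58)² = 213.4 kg·m².
Added inertia Σmr² = (33.7)(1.35)² = 61.42 kg·m²; I_f = 213.4 + 61.42 = 274.9 kg·m².
ω_f = I_p ω_i / I_f = (213.4)(1.96) / 274.9 = 1.522 rad/s.
KE_i = ½(213.4)(1.960 rad/s)² = 410.0 J; KE_f = ½(274.9)(1.522)² = 318.4 J.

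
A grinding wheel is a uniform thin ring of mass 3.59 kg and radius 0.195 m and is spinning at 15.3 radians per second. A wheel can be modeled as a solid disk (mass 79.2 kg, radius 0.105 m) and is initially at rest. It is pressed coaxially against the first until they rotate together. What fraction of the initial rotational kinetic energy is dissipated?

No external torque acts about the common axis, so total angular momentum is conserved.
Moments of inertia: I_A = (3.59)(0.195)² = 0.1365 kg·m²; I_B = ½(79.2)(0.105)² = 0.4366 kg·m².
Taking A's sense as positive: L = (0.1365)(15.3) = 2.089 kg·m²·rad/s.
Combined I = 0.1365 + 0.4366 = 0.5731 kg·m².
ω_f = L / I = 2.089 / 0.5731 = 3.644 rad/s.
KE_i = ½ΣIω² = 15.98 J; KE_f = ½(0.5731)(3.644)² = 3.806 J.
Fraction dissipated = (KE_i − KE_f)/KE_i = 0.7618.

fraction ≈ 0.762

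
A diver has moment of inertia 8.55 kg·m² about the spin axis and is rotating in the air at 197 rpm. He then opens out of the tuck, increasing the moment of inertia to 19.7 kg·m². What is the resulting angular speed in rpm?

With no external torque about the axis, L is conserved: I₁ω₁ = I₂ω₂.
ω₂ = I₁ω₁ / I₂ = (8.550)(197 rpm) / (19.70) = 85.50 rpm.

ω₂ ≈ 85.5 rpm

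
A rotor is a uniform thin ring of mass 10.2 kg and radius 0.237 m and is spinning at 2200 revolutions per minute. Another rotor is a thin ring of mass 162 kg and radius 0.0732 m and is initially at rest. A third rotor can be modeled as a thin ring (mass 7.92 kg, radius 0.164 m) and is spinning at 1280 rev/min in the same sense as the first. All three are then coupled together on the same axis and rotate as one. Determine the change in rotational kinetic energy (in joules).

The coupling torques are internal; angular momentum about the shared axis is conserved.
Moments of inertia: I_A = (10.2)(0.237)² = 0.5729 kg·m²; I_B = (162)(0.0732)² = 0.8680 kg·m²; I_C = (7.92)(0.164)² = 0.2130 kg·m².
Taking A's sense as positive: L = (0.5729)(2200) + (0.2130)(1280) = 1533 kg·m²·rpm.
Combined I = 0.5729 + 0.8680 + 0.2130 = 1.654 kg·m².
ω_f = L / I = 1533 / 1.654 = 926.9 rpm.
KE_i = ½ΣIω² = 17120 J; KE_f = ½(1.654)(97.07)² = 7792 J.

ΔKE ≈ -9330 J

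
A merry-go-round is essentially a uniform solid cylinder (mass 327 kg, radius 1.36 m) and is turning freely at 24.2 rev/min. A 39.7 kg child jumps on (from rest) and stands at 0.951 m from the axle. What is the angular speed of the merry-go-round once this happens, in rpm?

No external torque acts about the axle; L_before = L_after.
I_p = ½(327)(1.36)² = 302.4 kg·m².
Added inertia Σmr² = (39.7)(0.951)² = 35.90 kg·m²; I_f = 302.4 + 35.90 = 338.3 kg·m².
ω_f = I_p ω_i / I_f = (302.4)(24.2) / 338.3 = 21.63 rpm.

ω_f ≈ 21.6 rpm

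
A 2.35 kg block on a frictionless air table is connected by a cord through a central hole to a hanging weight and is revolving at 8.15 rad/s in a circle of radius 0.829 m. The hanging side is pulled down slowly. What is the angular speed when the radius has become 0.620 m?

The constraining force is radial, so m r² ω about the center is conserved.
ω₂ = ω₁ (r₁/r₂)² = (8.15)(0.829/0.620)² = 14.57 rad/s.

ω₂ ≈ 14.6 rad/s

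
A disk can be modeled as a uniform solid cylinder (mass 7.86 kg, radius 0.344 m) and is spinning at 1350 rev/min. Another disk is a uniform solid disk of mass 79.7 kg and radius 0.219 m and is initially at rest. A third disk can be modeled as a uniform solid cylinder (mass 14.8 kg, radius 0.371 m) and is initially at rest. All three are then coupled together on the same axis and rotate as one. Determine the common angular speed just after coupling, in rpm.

|ω_f| ≈ 185 rpm

The coupling torques are internal; angular momentum about the shared axis is conserved.
Moments of inertia: I_A = ½(7.86)(0.344)² = 0.4651 kg·m²; I_B = ½(79.7)(0.219)² = 1.911 kg·m²; I_C = ½(14.8)(0.371)² = 1.019 kg·m².
Taking A's sense as positive: L = (0.4651)(1350) = 627.8 kg·m²·rpm.
Combined I = 0.4651 + 1.911 + 1.019 = 3.395 kg·m².
ω_f = L / I = 627.8 / 3.395 = 184.9 rpm.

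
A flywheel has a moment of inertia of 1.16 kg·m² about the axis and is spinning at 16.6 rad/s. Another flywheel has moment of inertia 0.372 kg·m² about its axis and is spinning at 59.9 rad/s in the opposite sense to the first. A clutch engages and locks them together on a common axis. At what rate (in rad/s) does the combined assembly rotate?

No external torque acts about the common axis, so total angular momentum is conserved.
Taking A's sense as positive: L = (1.160)(16.6) − (0.3720)(59.9) = -3.027 kg·m²·rad/s.
Combined I = 1.160 + 0.3720 = 1.532 kg·m².
ω_f = L / I = -3.027 / 1.532 = -1.976 rad/s.

|ω_f| ≈ 1.98 rad/s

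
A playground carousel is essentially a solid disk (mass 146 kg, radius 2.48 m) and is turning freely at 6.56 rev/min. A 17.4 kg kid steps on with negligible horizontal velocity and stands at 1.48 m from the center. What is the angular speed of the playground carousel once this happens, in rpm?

No external torque acts about the center; L_before = L_after.
I_p = ½(146)(2.48)² = 449.0 kg·m².
Added inertia Σmr² = (17.4)(1.48)² = 38.11 kg·m²; I_f = 449.0 + 38.11 = 487.1 kg·m².
ω_f = I_p ω_i / I_f = (449.0)(6.56) / 487.1 = 6.047 rpm.

ω_f ≈ 6.05 rpm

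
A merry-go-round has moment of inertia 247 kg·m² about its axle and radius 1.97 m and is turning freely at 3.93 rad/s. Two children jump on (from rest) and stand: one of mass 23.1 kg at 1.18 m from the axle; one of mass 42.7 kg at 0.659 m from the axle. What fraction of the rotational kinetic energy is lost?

No external torque acts about the axle; L_before = L_after.
Added inertia Σmr² = (23.1)(1.18)² + (42.7)(0.659)² = 50.71 kg·m²; I_f = 247.0 + 50.71 = 297.7 kg·m².
ω_f = I_p ω_i / I_f = (247.0)(3.93) / 297.7 = 3.261 rad/s.
KE_i = ½(247.0)(3.930 rad/s)² = 1907 J; KE_f = ½(297.7)(3.261)² = 1583 J.
Fraction lost = 0.1703.

fraction ≈ 0.170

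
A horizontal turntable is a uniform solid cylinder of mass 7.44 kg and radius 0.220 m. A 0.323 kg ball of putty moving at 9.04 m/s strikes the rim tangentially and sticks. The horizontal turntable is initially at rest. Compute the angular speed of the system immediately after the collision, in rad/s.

The axle reaction passes through the axle and exerts no torque about it; angular momentum about the axle is conserved through the impact.
I_p = ½(7.44)(0.220)² = 0.1800 kg·m². Taking the sense of the ball of putty's angular momentum as positive, L_{ball} = m v R = (0.323)(9.04)(0.220) = 0.6424 kg·m²/s.
L_i = 0 + 0.6424 = 0.6424 kg·m²/s.
After sticking, I_f = I_p + m R² = 0.1800 + (0.323)(0.220)² = 0.1957 kg·m².
ω_f = L_i / I_f = 0.6424 / 0.1957 = 3.283 rad/s.

|ω_f| ≈ 3.28 rad/s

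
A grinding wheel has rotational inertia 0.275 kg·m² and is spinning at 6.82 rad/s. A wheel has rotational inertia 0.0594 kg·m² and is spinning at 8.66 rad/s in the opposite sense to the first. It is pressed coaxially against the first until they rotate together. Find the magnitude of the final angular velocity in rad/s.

|ω_f| ≈ 4.07 rad/s

No external torque acts about the common axis, so total angular momentum is conserved.
Taking A's sense as positive: L = (0.2750)(6.82) − (0.05940)(8.66) = 1.361 kg·m²·rad/s.
Combined I = 0.2750 + 0.05940 = 0.3344 kg·m².
ω_f = L / I = 1.361 / 0.3344 = 4.070 rad/s.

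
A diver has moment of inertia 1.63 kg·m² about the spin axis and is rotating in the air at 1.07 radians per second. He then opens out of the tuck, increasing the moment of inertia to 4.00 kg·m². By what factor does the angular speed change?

ω₂/ω₁ ≈ 0.407

With no external torque about the axis, L is conserved: I₁ω₁ = I₂ω₂.
ω₂/ω₁ = I₁/I₂ = 1.630 / 4.000 = 0.4075.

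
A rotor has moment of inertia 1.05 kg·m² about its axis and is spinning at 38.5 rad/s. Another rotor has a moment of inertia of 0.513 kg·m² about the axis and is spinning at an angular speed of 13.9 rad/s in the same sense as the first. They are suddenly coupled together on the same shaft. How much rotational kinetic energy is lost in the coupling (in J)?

No external torque acts about the common axis, so total angular momentum is conserved.
Taking A's sense as positive: L = (1.050)(38.5) + (0.5130)(13.9) = 47.56 kg·m²·rad/s.
Combined I = 1.050 + 0.5130 = 1.563 kg·m².
ω_f = L / I = 47.56 / 1.563 = 30.43 rad/s.
KE_i = ½ΣIω² = 827.7 J; KE_f = ½(1.563)(30.43)² = 723.5 J.

ΔKE lost ≈ 104 J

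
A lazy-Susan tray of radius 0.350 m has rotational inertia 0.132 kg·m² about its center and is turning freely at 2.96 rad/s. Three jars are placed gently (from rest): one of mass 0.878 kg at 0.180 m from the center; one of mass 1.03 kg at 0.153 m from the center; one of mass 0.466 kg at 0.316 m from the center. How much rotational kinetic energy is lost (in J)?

energy lost ≈ 0.248 J

No external torque acts about the center; L_before = L_after.
Added inertia Σmr² = (0.878)(0.180)² + (1.03)(0.153)² + (0.466)(0.316)² = 0.09909 kg·m²; I_f = 0.1320 + 0.09909 = 0.2311 kg·m².
ω_f = I_p ω_i / I_f = (0.1320)(2.96) / 0.2311 = 1.691 rad/s.
KE_i = ½(0.1320)(2.960 rad/s)² = 0.5783 J; KE_f = ½(0.2311)(1.691)² = 0.3303 J.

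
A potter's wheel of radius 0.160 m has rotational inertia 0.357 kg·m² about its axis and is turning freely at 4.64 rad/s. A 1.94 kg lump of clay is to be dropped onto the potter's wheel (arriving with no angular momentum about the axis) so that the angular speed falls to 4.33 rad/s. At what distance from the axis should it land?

No external torque acts about the axis; L_before = L_after.
I_p ω_i = (I_p + m r²) ω_f ⇒ m r² = I_p(ω_i/ω_f − 1) = 0.3570(4.64/4.33 − 1) = 0.02556 kg·m².
r = √(0.02556/1.94) = 0.1148 m.

r ≈ 0.115 m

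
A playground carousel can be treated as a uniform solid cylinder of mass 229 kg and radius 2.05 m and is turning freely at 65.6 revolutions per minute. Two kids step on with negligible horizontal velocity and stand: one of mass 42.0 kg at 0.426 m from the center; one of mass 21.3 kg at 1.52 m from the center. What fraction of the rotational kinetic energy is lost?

The added mass arrives with no angular momentum about the center, and any external torque about the center is negligible, so the system's angular momentum is conserved.
I_p = ½(229)(2.05)² = 481.2 kg·m².
Added inertia Σmr² = (42.0)(0.426)² + (21.3)(1.52)² = 56.83 kg·m²; I_f = 481.2 + 56.83 = 538.0 kg·m².
ω_f = I_p ω_i / I_f = (481.2)(65.6) / 538.0 = 58.67 rpm.
KE_i = ½(481.2)(6.870 rad/s)² = 11350 J; KE_f = ½(538.0)(6.144)² = 10150 J.
Fraction lost = 0.1056.

fraction ≈ 0.106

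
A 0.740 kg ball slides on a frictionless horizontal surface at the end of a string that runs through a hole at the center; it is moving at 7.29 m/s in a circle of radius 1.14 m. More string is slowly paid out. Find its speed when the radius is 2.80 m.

v₂ ≈ 2.97 m/s

Central (radial) force ⇒ zero torque about the center ⇒ m v r is constant.
v₂ = v₁ r₁ / r₂ = (7.29)(1.14) / (2.80) = 2.968 m/s.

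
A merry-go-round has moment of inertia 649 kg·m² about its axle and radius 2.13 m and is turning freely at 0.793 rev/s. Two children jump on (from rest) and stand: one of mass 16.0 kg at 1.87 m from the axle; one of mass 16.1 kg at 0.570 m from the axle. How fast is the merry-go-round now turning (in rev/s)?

No external torque acts about the axle; L_before = L_after.
Added inertia Σmr² = (16.0)(1.87)² + (16.1)(0.570)² = 61.18 kg·m²; I_f = 649.0 + 61.18 = 710.2 kg·m².
ω_f = I_p ω_i / I_f = (649.0)(0.793) / 710.2 = 0.7247 rev/s.

ω_f ≈ 0.725 rev/s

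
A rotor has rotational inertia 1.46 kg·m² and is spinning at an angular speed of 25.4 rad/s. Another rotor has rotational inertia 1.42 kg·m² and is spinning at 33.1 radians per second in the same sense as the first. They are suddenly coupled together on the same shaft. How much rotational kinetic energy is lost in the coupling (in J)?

No external torque acts about the common axis, so total angular momentum is conserved.
Taking A's sense as positive: L = (1.460)(25.4) + (1.420)(33.1) = 84.09 kg·m²·rad/s.
Combined I = 1.460 + 1.420 = 2.880 kg·m².
ω_f = L / I = 84.09 / 2.880 = 29.20 rad/s.
KE_i = ½ΣIω² = 1249 J; KE_f = ½(2.880)(29.20)² = 1228 J.

ΔKE lost ≈ 21.3 J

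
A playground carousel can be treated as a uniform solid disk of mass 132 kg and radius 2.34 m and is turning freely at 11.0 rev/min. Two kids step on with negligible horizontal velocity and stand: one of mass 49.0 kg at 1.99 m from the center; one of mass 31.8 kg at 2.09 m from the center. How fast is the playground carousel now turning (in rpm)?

ω_f ≈ 5.73 rpm

No external torque acts about the center; L_before = L_after.
I_p = ½(132)(2.34)² = 361.4 kg·m².
Added inertia Σmr² = (49.0)(1.99)² + (31.8)(2.09)² = 333.0 kg·m²; I_f = 361.4 + 333.0 = 694.3 kg·m².
ω_f = I_p ω_i / I_f = (361.4)(11.0) / 694.3 = 5.725 rpm.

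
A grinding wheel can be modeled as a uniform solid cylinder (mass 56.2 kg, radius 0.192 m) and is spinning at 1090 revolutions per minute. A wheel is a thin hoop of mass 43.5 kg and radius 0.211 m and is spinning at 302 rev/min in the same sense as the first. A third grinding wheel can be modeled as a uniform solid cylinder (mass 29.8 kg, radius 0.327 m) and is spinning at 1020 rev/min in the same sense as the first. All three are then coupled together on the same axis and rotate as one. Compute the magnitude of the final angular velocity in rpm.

|ω_f| ≈ 731 rpm

No external torque acts about the common axis, so total angular momentum is conserved.
Moments of inertia: I_A = ½(56.2)(0.192)² = 1.036 kg·m²; I_B = (43.5)(0.211)² = 1.937 kg·m²; I_C = ½(29.8)(0.327)² = 1.593 kg·m².
Taking A's sense as positive: L = (1.036)(1090) + (1.937)(302) + (1.593)(1020) = 3339 kg·m²·rpm.
Combined I = 1.036 + 1.937 + 1.593 = 4.566 kg·m².
ω_f = L / I = 3339 / 4.566 = 731.3 rpm.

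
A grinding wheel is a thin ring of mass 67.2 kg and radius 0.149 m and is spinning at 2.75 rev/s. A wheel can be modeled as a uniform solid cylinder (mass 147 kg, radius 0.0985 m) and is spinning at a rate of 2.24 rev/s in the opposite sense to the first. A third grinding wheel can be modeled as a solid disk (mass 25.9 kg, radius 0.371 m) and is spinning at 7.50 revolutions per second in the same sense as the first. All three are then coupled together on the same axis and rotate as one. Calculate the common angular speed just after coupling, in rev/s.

|ω_f| ≈ 3.98 rev/s

No external torque acts about the common axis, so total angular momentum is conserved.
Moments of inertia: I_A = (67.2)(0.149)² = 1.492 kg·m²; I_B = ½(147)(0.0985)² = 0.7131 kg·m²; I_C = ½(25.9)(0.371)² = 1.782 kg·m².
Taking A's sense as positive: L = (1.492)(2.75) − (0.7131)(2.24) + (1.782)(7.50) = 15.87 kg·m²·rev/s.
Combined I = 1.492 + 0.7131 + 1.782 = 3.987 kg·m².
ω_f = L / I = 15.87 / 3.987 = 3.981 rev/s.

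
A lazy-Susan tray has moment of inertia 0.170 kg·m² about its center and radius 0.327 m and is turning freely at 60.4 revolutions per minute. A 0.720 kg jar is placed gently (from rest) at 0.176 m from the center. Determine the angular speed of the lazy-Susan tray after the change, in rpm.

No external torque acts about the center; L_before = L_after.
Added inertia Σmr² = (0.720)(0.176)² = 0.02230 kg·m²; I_f = 0.1700 + 0.02230 = 0.1923 kg·m².
ω_f = I_p ω_i / I_f = (0.1700)(60.4) / 0.1923 = 53.39 rpm.

ω_f ≈ 53.4 rpm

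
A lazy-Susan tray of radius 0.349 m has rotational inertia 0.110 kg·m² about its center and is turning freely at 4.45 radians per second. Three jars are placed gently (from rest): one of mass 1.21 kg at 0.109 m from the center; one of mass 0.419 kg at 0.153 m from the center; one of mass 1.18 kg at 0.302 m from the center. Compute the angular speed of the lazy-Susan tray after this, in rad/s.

ω_f ≈ 2.02 rad/s

The added mass arrives with no angular momentum about the center, and any external torque about the center is negligible, so the system's angular momentum is conserved.
Added inertia Σmr² = (1.21)(0.109)² + (0.419)(0.153)² + (1.18)(0.302)² = 0.1318 kg·m²; I_f = 0.1100 + 0.1318 = 0.2418 kg·m².
ω_f = I_p ω_i / I_f = (0.1100)(4.45) / 0.2418 = 2.024 rad/s.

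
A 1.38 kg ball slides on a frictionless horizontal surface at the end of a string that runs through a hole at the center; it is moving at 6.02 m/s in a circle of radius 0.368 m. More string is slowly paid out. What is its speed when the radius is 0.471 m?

The only horizontal force on the mass is along the cord (radial), so it exerts no torque about the hole and angular momentum m v r is conserved.
v₂ = v₁ r₁ / r₂ = (6.02)(0.368) / (0.471) = 4.704 m/s.

v₂ ≈ 4.70 m/s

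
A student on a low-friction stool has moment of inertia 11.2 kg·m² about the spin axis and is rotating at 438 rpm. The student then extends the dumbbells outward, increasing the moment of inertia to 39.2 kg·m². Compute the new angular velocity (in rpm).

ω₂ ≈ 125 rpm

No external torque acts about the spin axis, so angular momentum is conserved.
ω₂ = I₁ω₁ / I₂ = (11.20)(438 rpm) / (39.20) = 125.1 rpm.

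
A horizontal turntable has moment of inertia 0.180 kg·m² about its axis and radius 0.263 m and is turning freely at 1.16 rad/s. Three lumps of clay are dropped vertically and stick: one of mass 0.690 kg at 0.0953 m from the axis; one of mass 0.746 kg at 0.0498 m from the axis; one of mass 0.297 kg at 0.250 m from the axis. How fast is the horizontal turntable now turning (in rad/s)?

ω_f ≈ 1.01 rad/s

The added mass arrives with no angular momentum about the axis, and any external torque about the axis is negligible, so the system's angular momentum is conserved.
Added inertia Σmr² = (0.690)(0.0953)² + (0.746)(0.0498)² + (0.297)(0.250)² = 0.02668 kg·m²; I_f = 0.1800 + 0.02668 = 0.2067 kg·m².
ω_f = I_p ω_i / I_f = (0.1800)(1.16) / 0.2067 = 1.010 rad/s.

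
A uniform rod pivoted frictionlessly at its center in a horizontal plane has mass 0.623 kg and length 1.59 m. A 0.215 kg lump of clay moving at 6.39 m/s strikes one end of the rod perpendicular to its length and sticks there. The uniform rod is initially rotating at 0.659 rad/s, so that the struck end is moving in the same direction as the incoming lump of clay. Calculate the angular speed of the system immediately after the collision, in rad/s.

|ω_f| ≈ 4.41 rad/s

About the pivot the impulsive forces during the collision are internal, so angular momentum about that axis is conserved.
I_p = (1/12)(0.623)(1.59)² = 0.1313 kg·m². Taking the sense of the lump of clay's angular momentum as positive, L_{lump} = m v R = (0.215)(6.39)(1.59/2) = 1.092 kg·m²/s.
L_i = +I_p ω_p + m v R = +(0.1313)(0.659) + 1.092 = 1.179 kg·m²/s.
After sticking, I_f = I_p + m R² = 0.1313 + (0.215)(1.59/2)² = 0.2671 kg·m².
ω_f = L_i / I_f = 1.179 / 0.2671 = 4.412 rad/s.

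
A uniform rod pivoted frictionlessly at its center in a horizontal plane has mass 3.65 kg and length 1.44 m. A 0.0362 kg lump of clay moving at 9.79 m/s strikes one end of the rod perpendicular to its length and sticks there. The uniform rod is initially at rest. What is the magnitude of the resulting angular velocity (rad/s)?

|ω_f| ≈ 0.393 rad/s

The axle reaction passes through the pivot and exerts no torque about it; angular momentum about the pivot is conserved through the impact.
I_p = (1/12)(3.65)(1.44)² = 0.6307 kg·m². Taking the sense of the lump of clay's angular momentum as positive, L_{lump} = m v R = (0.0362)(9.79)(1.44/2) = 0.2552 kg·m²/s.
L_i = 0 + 0.2552 = 0.2552 kg·m²/s.
After sticking, I_f = I_p + m R² = 0.6307 + (0.0362)(1.44/2)² = 0.6495 kg·m².
ω_f = L_i / I_f = 0.2552 / 0.6495 = 0.3929 rad/s.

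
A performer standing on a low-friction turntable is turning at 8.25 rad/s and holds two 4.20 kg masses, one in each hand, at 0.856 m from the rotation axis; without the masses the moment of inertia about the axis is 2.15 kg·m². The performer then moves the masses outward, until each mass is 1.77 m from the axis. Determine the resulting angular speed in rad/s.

ω₂ ≈ 2.41 rad/s

Angular momentum about the spin axis is conserved since the torque about it is zero.
I₁ = 2.15 + 2(4.20)(0.856)² = 8.305 kg·m²; I₂ = 2.15 + 2(4.20)(1.77)² = 28.47 kg·m².
ω₂ = I₁ω₁ / I₂ = (8.305)(8.25 rad/s) / (28.47) = 2.407 rad/s.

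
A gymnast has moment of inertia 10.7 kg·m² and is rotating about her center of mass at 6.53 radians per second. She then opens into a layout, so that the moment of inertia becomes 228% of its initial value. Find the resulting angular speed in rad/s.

With no external torque about the axis, L is conserved: I₁ω₁ = I₂ω₂.
I₂ = 2.28 × 10.7 = 24.40 kg·m².
ω₂ = I₁ω₁ / I₂ = (10.70)(6.53 rad/s) / (24.40) = 2.864 rad/s.

ω₂ ≈ 2.86 rad/s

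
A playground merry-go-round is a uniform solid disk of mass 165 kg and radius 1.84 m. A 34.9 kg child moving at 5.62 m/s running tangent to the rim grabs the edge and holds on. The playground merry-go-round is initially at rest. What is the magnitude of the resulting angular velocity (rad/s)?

About the axle the impulsive forces during the collision are internal, so angular momentum about that axis is conserved.
I_p = ½(165)(1.84)² = 279.3 kg·m². Taking the sense of the child's angular momentum as positive, L_{child} = m v R = (34.9)(5.62)(1.84) = 360.9 kg·m²/s.
L_i = 0 + 360.9 = 360.9 kg·m²/s.
After sticking, I_f = I_p + m R² = 279.3 + (34.9)(1.84)² = 397.5 kg·m².
ω_f = L_i / I_f = 360.9 / 397.5 = 0.9080 rad/s.

|ω_f| ≈ 0.908 rad/s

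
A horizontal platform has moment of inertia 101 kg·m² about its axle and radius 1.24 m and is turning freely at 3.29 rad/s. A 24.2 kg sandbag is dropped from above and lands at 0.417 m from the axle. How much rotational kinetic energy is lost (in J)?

No external torque acts about the axle; L_before = L_after.
Added inertia Σmr² = (24.2)(0.417)² = 4.208 kg·m²; I_f = 101.0 + 4.208 = 105.2 kg·m².
ω_f = I_p ω_i / I_f = (101.0)(3.29) / 105.2 = 3.158 rad/s.
KE_i = ½(101.0)(3.290 rad/s)² = 546.6 J; KE_f = ½(105.2)(3.158)² = 524.8 J.

energy lost ≈ 21.9 J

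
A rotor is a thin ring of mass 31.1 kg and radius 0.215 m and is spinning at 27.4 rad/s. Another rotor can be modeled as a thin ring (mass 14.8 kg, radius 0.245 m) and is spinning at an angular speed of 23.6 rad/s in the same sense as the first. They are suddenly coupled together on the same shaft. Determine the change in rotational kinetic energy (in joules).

ΔKE ≈ -3.96 J

No external torque acts about the common axis, so total angular momentum is conserved.
Moments of inertia: I_A = (31.1)(0.215)² = 1.438 kg·m²; I_B = (14.8)(0.245)² = 0.8884 kg·m².
Taking A's sense as positive: L = (1.438)(27.4) + (0.8884)(23.6) = 60.36 kg·m²·rad/s.
Combined I = 1.438 + 0.8884 = 2.326 kg·m².
ω_f = L / I = 60.36 / 2.326 = 25.95 rad/s.
KE_i = ½ΣIω² = 787.0 J; KE_f = ½(2.326)(25.95)² = 783.1 J.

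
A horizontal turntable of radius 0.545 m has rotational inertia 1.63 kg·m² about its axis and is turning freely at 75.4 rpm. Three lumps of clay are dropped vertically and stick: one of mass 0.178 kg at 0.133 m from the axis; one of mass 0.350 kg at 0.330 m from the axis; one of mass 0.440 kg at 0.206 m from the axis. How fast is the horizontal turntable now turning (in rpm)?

The added mass arrives with no angular momentum about the axis, and any external torque about the axis is negligible, so the system's angular momentum is conserved.
Added inertia Σmr² = (0.178)(0.133)² + (0.350)(0.330)² + (0.440)(0.206)² = 0.05994 kg·m²; I_f = 1.630 + 0.05994 = 1.690 kg·m².
ω_f = I_p ω_i / I_f = (1.630)(75.4) / 1.690 = 72.73 rpm.

ω_f ≈ 72.7 rpm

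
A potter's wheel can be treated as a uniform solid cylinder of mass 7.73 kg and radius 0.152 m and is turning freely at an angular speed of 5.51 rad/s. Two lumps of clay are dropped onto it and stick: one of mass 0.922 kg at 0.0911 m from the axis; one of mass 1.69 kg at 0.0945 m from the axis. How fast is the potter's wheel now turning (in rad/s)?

The added mass arrives with no angular momentum about the axis, and any external torque about the axis is negligible, so the system's angular momentum is conserved.
I_p = ½(7.73)(0.152)² = 0.08930 kg·m².
Added inertia Σmr² = (0.922)(0.0911)² + (1.69)(0.0945)² = 0.02274 kg·m²; I_f = 0.08930 + 0.02274 = 0.1120 kg·m².
ω_f = I_p ω_i / I_f = (0.08930)(5.51) / 0.1120 = 4.391 rad/s.

ω_f ≈ 4.39 rad/s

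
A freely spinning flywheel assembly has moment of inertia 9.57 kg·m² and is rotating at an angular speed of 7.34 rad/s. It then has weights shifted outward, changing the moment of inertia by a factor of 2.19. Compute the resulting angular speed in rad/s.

Angular momentum about the spin axis is conserved since the torque about it is zero.
I₂ = 2.19 × 9.57 = 20.96 kg·m².
ω₂ = I₁ω₁ / I₂ = (9.570)(7.34 rad/s) / (20.96) = 3.352 rad/s.

ω₂ ≈ 3.35 rad/s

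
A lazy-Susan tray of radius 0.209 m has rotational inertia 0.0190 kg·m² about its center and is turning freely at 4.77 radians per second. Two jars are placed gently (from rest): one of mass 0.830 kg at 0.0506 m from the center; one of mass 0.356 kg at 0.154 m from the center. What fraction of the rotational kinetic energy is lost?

fraction ≈ 0.357

The added mass arrives with no angular momentum about the center, and any external torque about the center is negligible, so the system's angular momentum is conserved.
Added inertia Σmr² = (0.830)(0.0506)² + (0.356)(0.154)² = 0.01057 kg·m²; I_f = 0.01900 + 0.01057 = 0.02957 kg·m².
ω_f = I_p ω_i / I_f = (0.01900)(4.77) / 0.02957 = 3.065 rad/s.
KE_i = ½(0.01900)(4.770 rad/s)² = 0.2162 J; KE_f = ½(0.02957)(3.065)² = 0.1389 J.
Fraction lost = 0.3574.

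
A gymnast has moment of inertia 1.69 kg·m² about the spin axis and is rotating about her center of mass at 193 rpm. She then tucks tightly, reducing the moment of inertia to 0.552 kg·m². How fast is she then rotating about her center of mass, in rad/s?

No external torque acts about the spin axis, so angular momentum is conserved.
ω₂ = I₁ω₁ / I₂ = (1.690)(193 rpm) / (0.5520) = 590.9 rpm = 61.88 rad/s.

ω₂ ≈ 61.9 rad/s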